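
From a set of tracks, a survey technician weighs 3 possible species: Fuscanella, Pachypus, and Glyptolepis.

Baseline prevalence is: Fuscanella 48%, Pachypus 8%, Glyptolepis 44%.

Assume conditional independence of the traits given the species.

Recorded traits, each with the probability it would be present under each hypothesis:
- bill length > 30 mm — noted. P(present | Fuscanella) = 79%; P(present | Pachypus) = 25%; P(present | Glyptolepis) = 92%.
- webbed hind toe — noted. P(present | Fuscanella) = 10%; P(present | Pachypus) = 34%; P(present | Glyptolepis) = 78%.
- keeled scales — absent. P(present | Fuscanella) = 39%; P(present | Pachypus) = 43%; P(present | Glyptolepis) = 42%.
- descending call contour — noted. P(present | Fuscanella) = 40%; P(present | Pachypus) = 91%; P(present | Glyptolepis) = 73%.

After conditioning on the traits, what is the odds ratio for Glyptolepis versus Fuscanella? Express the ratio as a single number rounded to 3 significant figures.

The normalizing constant cancels in an odds ratio, so compute prior × likelihood for the two hypotheses only (using 1 − P(present | H) for each absent trait):
  Glyptolepis: 0.44 × 0.92 × 0.78 × (1 − 0.42) × 0.73 = 0.13369
  Fuscanella: 0.48 × 0.79 × 0.10 × (1 − 0.39) × 0.40 = 0.0092525
Odds(Glyptolepis : Fuscanella) = 0.13369 / 0.0092525 ≈ 14.4.

14.4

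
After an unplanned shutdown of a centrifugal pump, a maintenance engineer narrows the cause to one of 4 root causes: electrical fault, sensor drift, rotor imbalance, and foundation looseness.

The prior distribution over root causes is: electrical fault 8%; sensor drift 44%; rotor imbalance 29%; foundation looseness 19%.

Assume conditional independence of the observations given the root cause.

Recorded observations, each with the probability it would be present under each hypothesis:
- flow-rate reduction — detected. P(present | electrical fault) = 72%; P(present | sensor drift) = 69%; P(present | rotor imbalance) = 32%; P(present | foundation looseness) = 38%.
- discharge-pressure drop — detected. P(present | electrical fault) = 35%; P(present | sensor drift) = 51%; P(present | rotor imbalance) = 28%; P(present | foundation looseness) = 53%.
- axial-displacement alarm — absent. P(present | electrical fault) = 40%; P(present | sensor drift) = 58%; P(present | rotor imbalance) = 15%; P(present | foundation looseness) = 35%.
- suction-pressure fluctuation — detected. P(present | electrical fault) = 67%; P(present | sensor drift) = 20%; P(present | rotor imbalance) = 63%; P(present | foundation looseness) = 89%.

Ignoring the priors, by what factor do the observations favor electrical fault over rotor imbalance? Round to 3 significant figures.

Joint likelihood of the evidence pattern under each hypothesis (using 1 − P(present | H) for each absent observation):
  electrical fault: 0.72 × 0.35 × (1 − 0.40) × 0.67 = 0.1013
  rotor imbalance: 0.32 × 0.28 × (1 − 0.15) × 0.63 = 0.047981
Bayes factor = 0.1013 / 0.047981 ≈ 2.11

2.11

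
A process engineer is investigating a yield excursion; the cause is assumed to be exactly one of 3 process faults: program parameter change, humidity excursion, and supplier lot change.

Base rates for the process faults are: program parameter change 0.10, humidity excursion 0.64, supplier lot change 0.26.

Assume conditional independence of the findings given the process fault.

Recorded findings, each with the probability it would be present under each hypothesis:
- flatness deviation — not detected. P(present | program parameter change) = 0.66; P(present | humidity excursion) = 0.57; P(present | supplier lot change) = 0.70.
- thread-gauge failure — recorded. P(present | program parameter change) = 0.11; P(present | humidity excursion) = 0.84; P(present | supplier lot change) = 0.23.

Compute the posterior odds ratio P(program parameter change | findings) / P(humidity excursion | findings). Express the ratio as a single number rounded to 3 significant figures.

0.0162

The normalizing constant cancels in an odds ratio, so compute prior × likelihood for the two hypotheses only (using 1 − P(present | H) for each absent finding):
  program parameter change: 0.10 × (1 − 0.66) × 0.11 = 0.00374
  humidity excursion: 0.64 × (1 − 0.57) × 0.84 = 0.23117
Posterior odds = 0.00374 / 0.23117 ≈ 0.0162.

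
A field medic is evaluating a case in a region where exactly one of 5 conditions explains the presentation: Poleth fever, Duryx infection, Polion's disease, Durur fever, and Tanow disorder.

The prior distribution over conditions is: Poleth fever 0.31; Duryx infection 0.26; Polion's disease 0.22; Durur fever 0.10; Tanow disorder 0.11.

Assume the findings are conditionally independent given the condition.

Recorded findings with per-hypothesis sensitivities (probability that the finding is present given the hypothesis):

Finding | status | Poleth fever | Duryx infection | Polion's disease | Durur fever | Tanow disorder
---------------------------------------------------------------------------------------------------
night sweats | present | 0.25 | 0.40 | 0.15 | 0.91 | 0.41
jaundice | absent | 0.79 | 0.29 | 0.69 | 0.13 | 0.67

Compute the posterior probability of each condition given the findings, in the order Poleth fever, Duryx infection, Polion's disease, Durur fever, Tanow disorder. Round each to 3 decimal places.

0.084, 0.380, 0.053, 0.407, 0.077

For each hypothesis, the unnormalized posterior weight is prior × product of the finding likelihoods (using 1 − P(present | H) for each absent finding):
  Poleth fever: 0.31 × 0.25 × (1 − 0.79) = 0.016275
  Duryx infection: 0.26 × 0.40 × (1 − 0.29) = 0.07384
  Polion's disease: 0.22 × 0.15 × (1 − 0.69) = 0.01023
  Durur fever: 0.10 × 0.91 × (1 − 0.13) = 0.07917
  Tanow disorder: 0.11 × 0.41 × (1 − 0.67) = 0.014883
The unnormalized weights sum to 0.1944.
P(Poleth fever | evidence) = 0.016275 / 0.1944 ≈ 0.084
P(Duryx infection | evidence) = 0.07384 / 0.1944 ≈ 0.380
P(Polion's disease | evidence) = 0.01023 / 0.1944 ≈ 0.053
P(Durur fever | evidence) = 0.07917 / 0.1944 ≈ 0.407
P(Tanow disorder | evidence) = 0.014883 / 0.1944 ≈ 0.077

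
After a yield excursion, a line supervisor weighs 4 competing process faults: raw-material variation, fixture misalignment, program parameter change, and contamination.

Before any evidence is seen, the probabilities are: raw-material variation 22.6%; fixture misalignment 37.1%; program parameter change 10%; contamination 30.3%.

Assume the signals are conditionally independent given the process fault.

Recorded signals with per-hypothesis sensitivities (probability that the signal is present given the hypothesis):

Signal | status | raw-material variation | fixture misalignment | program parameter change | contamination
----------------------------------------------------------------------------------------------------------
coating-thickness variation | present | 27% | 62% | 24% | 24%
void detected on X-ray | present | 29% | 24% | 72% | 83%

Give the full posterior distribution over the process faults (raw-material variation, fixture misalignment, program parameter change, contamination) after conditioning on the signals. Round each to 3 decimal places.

By Bayes' rule with conditional independence, the unnormalized weight for each hypothesis is prior × ∏ likelihoods:
  raw-material variation: 0.226 × 0.27 × 0.29 = 0.017696
  fixture misalignment: 0.371 × 0.62 × 0.24 = 0.055205
  program parameter change: 0.100 × 0.24 × 0.72 = 0.01728
  contamination: 0.303 × 0.24 × 0.83 = 0.060358
Marginal likelihood of the evidence = 0.15054.
P(raw-material variation | evidence) = 0.017696 / 0.15054 ≈ 0.118
P(fixture misalignment | evidence) = 0.055205 / 0.15054 ≈ 0.367
P(program parameter change | evidence) = 0.01728 / 0.15054 ≈ 0.115
P(contamination | evidence) = 0.060358 / 0.15054 ≈ 0.401

0.118, 0.367, 0.115, 0.401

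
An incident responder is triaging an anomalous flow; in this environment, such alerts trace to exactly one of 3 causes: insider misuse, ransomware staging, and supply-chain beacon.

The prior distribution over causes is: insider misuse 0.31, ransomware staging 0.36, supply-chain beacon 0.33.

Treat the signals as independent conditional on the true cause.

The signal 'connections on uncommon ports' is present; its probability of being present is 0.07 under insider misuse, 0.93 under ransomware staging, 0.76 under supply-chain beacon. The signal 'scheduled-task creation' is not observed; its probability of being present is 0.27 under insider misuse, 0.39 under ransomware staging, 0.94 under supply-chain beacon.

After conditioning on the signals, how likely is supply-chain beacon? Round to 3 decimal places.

Multiply each prior by the joint likelihood of the signal pattern (using 1 − P(present | H) for each absent signal):
  insider misuse: 0.31 × 0.07 × (1 − 0.27) = 0.015841
  ransomware staging: 0.36 × 0.93 × (1 − 0.39) = 0.20423
  supply-chain beacon: 0.33 × 0.76 × (1 − 0.94) = 0.015048
Normalizing constant Z = 0.015841 + 0.20423 + 0.015048 = 0.23512.
P(supply-chain beacon | evidence) = 0.015048 / 0.23512 ≈ 0.064.

0.064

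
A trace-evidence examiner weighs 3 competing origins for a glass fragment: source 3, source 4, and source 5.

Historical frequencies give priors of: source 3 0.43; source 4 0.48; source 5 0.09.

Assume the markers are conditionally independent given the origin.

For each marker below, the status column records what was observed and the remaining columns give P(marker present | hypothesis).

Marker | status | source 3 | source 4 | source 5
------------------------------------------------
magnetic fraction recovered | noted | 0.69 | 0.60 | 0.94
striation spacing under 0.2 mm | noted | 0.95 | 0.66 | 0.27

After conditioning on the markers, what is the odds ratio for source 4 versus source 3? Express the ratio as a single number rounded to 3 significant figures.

0.674

Posterior odds equal prior odds times the likelihood ratio; only the two competing hypotheses matter.
  source 4: 0.48 × 0.60 × 0.66 = 0.19008
  source 3: 0.43 × 0.69 × 0.95 = 0.28186
Odds(source 4 : source 3) = 0.19008 / 0.28186 ≈ 0.674.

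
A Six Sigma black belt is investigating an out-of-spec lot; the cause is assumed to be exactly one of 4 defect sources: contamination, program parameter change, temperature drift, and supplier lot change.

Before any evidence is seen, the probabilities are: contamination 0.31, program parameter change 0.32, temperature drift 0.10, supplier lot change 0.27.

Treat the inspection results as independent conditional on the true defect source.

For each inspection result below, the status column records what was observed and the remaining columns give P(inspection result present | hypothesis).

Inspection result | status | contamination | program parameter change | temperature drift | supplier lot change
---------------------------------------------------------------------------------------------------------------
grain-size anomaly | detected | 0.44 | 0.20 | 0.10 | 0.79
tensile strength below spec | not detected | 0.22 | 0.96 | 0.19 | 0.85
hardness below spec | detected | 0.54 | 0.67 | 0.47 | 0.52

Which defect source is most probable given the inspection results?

contamination

For each hypothesis, the unnormalized posterior weight is prior × product of the inspection result likelihoods (using 1 − P(present | H) for each absent inspection result):
  contamination: 0.31 × 0.44 × (1 − 0.22) × 0.54 = 0.057452
  program parameter change: 0.32 × 0.20 × (1 − 0.96) × 0.67 = 0.0017152
  temperature drift: 0.10 × 0.10 × (1 − 0.19) × 0.47 = 0.003807
  supplier lot change: 0.27 × 0.79 × (1 − 0.85) × 0.52 = 0.016637
The unnormalized weights sum to 0.079611.
P(contamination | evidence) ≈ 0.057452 / 0.079611 ≈ 0.722
P(program parameter change | evidence) ≈ 0.0017152 / 0.079611 ≈ 0.022
P(temperature drift | evidence) ≈ 0.003807 / 0.079611 ≈ 0.048
P(supplier lot change | evidence) ≈ 0.016637 / 0.079611 ≈ 0.209
The largest is 0.722, so contamination is most probable.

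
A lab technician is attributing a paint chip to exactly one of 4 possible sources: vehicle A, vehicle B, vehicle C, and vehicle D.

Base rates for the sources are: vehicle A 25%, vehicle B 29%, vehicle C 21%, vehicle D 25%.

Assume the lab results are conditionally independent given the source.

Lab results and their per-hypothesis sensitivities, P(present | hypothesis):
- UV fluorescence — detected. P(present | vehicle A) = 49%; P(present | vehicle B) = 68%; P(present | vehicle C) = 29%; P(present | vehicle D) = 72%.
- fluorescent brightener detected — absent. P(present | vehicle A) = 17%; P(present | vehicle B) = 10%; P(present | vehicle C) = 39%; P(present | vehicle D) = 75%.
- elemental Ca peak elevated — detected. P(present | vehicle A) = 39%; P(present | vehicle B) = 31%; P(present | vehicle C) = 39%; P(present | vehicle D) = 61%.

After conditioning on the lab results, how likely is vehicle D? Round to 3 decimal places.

For each hypothesis, the unnormalized posterior weight is prior × product of the lab result likelihoods (using 1 − P(present | H) for each absent lab result):
  vehicle A: 0.25 × 0.49 × (1 − 0.17) × 0.39 = 0.039653
  vehicle B: 0.29 × 0.68 × (1 − 0.10) × 0.31 = 0.055019
  vehicle C: 0.21 × 0.29 × (1 − 0.39) × 0.39 = 0.014488
  vehicle D: 0.25 × 0.72 × (1 − 0.75) × 0.61 = 0.02745
The unnormalized weights sum to 0.13661.
P(vehicle D | evidence) = 0.02745 / 0.13661 ≈ 0.201.

0.201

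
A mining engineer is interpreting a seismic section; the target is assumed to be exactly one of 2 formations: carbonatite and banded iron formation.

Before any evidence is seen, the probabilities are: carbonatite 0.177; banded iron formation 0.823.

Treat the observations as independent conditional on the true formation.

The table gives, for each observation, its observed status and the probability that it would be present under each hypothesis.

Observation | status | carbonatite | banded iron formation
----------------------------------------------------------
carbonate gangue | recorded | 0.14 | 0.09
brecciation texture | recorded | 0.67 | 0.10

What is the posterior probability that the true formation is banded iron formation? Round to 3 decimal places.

By Bayes' rule with conditional independence, the unnormalized weight for each hypothesis is prior × ∏ likelihoods:
  carbonatite: 0.177 × 0.14 × 0.67 = 0.016603
  banded iron formation: 0.823 × 0.09 × 0.10 = 0.007407
Marginal likelihood of the evidence = 0.02401.
P(banded iron formation | evidence) = 0.007407 / 0.02401 ≈ 0.309.

0.309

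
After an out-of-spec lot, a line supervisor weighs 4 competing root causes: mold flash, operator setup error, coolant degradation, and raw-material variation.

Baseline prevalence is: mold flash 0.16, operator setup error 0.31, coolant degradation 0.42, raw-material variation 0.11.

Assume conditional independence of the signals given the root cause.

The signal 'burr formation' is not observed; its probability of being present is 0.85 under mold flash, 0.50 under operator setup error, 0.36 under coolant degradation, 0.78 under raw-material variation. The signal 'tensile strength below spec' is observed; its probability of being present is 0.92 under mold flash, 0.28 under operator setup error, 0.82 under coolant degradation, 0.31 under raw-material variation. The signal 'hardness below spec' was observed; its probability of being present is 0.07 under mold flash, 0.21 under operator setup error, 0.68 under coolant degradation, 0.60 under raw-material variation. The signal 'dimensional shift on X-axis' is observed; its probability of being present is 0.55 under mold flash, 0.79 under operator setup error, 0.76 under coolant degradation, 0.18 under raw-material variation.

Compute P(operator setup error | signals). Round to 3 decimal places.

0.059

For each hypothesis, the unnormalized posterior weight is prior × product of the signal likelihoods (using 1 − P(present | H) for each absent signal):
  mold flash: 0.16 × (1 − 0.85) × 0.92 × 0.07 × 0.55 = 0.00085008
  operator setup error: 0.31 × (1 − 0.50) × 0.28 × 0.21 × 0.79 = 0.0072001
  coolant degradation: 0.42 × (1 − 0.36) × 0.82 × 0.68 × 0.76 = 0.11391
  raw-material variation: 0.11 × (1 − 0.78) × 0.31 × 0.60 × 0.18 = 0.00081022
Marginal likelihood of the evidence = 0.12277.
P(operator setup error | evidence) = 0.0072001 / 0.12277 ≈ 0.059.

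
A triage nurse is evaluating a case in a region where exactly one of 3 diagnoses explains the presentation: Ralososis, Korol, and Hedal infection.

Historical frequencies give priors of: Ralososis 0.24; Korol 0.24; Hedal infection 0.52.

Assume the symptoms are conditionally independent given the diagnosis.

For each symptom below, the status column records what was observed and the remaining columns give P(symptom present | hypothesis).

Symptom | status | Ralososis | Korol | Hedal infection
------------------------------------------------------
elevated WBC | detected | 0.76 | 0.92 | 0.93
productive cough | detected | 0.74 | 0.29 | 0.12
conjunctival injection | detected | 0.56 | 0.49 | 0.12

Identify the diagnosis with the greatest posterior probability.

Multiply each prior by the joint likelihood of the symptom pattern:
  Ralososis: 0.24 × 0.76 × 0.74 × 0.56 = 0.075587
  Korol: 0.24 × 0.92 × 0.29 × 0.49 = 0.031376
  Hedal infection: 0.52 × 0.93 × 0.12 × 0.12 = 0.0069638
Marginal likelihood of the evidence = 0.11393.
P(Ralososis | evidence) ≈ 0.075587 / 0.11393 ≈ 0.663
P(Korol | evidence) ≈ 0.031376 / 0.11393 ≈ 0.275
P(Hedal infection | evidence) ≈ 0.0069638 / 0.11393 ≈ 0.061
The largest is 0.663, so Ralososis is most probable.

Ralososis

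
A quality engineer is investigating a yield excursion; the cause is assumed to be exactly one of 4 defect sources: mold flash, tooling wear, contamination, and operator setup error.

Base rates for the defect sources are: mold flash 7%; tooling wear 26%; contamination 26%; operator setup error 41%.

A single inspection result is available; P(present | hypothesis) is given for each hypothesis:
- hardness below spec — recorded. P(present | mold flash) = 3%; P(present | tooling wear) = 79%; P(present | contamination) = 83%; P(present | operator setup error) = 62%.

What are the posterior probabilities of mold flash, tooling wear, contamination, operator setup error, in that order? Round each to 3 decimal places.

0.003, 0.303, 0.319, 0.375

Multiply each prior by the likelihood of the inspection result:
  mold flash: 0.07 × 0.03 = 0.0021
  tooling wear: 0.26 × 0.79 = 0.2054
  contamination: 0.26 × 0.83 = 0.2158
  operator setup error: 0.41 × 0.62 = 0.2542
Normalizing constant Z = 0.0021 + 0.2054 + 0.2158 + 0.2542 = 0.6775.
P(mold flash | evidence) = 0.0021 / 0.6775 ≈ 0.003
P(tooling wear | evidence) = 0.2054 / 0.6775 ≈ 0.303
P(contamination | evidence) = 0.2158 / 0.6775 ≈ 0.319
P(operator setup error | evidence) = 0.2542 / 0.6775 ≈ 0.375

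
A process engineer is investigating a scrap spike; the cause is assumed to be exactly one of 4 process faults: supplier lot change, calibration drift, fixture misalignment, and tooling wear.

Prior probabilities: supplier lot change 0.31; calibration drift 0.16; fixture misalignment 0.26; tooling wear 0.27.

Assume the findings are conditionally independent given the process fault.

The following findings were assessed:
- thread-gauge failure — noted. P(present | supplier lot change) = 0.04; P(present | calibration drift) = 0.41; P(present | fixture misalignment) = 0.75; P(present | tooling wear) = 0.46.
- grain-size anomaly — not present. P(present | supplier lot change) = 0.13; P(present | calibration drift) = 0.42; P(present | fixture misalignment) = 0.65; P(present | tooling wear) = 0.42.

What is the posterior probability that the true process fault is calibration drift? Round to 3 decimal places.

By Bayes' rule with conditional independence, the unnormalized weight for each hypothesis is prior × ∏ likelihoods (using 1 − P(present | H) for each absent finding):
  supplier lot change: 0.31 × 0.04 × (1 − 0.13) = 0.010788
  calibration drift: 0.16 × 0.41 × (1 − 0.42) = 0.038048
  fixture misalignment: 0.26 × 0.75 × (1 − 0.65) = 0.06825
  tooling wear: 0.27 × 0.46 × (1 − 0.42) = 0.072036
Marginal likelihood of the evidence = 0.18912.
P(calibration drift | evidence) = 0.038048 / 0.18912 ≈ 0.201.

0.201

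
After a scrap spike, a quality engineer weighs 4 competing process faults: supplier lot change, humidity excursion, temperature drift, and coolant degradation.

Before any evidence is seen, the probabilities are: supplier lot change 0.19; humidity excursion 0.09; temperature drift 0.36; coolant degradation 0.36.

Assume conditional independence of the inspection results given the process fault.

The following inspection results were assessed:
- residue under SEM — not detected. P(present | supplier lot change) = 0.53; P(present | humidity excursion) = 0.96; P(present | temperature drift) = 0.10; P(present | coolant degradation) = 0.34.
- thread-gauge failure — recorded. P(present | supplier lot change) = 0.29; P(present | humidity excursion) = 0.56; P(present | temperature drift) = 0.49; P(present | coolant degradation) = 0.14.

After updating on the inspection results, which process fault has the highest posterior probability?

temperature drift

By Bayes' rule with conditional independence, the unnormalized weight for each hypothesis is prior × ∏ likelihoods (using 1 − P(present | H) for each absent inspection result):
  supplier lot change: 0.19 × (1 − 0.53) × 0.29 = 0.025897
  humidity excursion: 0.09 × (1 − 0.96) × 0.56 = 0.002016
  temperature drift: 0.36 × (1 − 0.10) × 0.49 = 0.15876
  coolant degradation: 0.36 × (1 − 0.34) × 0.14 = 0.033264
The unnormalized weights sum to 0.21994.
P(supplier lot change | evidence) ≈ 0.025897 / 0.21994 ≈ 0.118
P(humidity excursion | evidence) ≈ 0.002016 / 0.21994 ≈ 0.009
P(temperature drift | evidence) ≈ 0.15876 / 0.21994 ≈ 0.722
P(coolant degradation | evidence) ≈ 0.033264 / 0.21994 ≈ 0.151
The largest is 0.722, so temperature drift is most probable.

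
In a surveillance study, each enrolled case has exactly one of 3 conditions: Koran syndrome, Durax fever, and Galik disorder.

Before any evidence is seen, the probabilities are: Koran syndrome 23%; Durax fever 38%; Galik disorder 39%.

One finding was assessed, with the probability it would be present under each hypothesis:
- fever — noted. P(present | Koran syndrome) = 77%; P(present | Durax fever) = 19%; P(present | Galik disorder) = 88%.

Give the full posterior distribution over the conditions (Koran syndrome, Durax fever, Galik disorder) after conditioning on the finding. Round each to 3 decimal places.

By Bayes' rule, the unnormalized weight for each hypothesis is prior × likelihood:
  Koran syndrome: 0.23 × 0.77 = 0.1771
  Durax fever: 0.38 × 0.19 = 0.0722
  Galik disorder: 0.39 × 0.88 = 0.3432
Normalizing constant Z = 0.1771 + 0.0722 + 0.3432 = 0.5925.
P(Koran syndrome | evidence) = 0.1771 / 0.5925 ≈ 0.299
P(Durax fever | evidence) = 0.0722 / 0.5925 ≈ 0.122
P(Galik disorder | evidence) = 0.3432 / 0.5925 ≈ 0.579

0.299, 0.122, 0.579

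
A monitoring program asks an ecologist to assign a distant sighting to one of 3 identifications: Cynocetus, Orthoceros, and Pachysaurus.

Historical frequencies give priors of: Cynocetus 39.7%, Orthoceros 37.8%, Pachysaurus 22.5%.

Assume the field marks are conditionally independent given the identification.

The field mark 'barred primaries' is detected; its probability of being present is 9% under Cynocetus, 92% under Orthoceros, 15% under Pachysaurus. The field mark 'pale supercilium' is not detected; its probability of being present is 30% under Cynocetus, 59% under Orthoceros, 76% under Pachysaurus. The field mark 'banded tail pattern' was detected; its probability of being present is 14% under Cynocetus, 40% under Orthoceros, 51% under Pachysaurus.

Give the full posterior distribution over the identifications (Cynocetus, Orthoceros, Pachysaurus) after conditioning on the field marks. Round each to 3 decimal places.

Multiply each prior by the joint likelihood of the field mark pattern (using 1 − P(present | H) for each absent field mark):
  Cynocetus: 0.397 × 0.09 × (1 − 0.30) × 0.14 = 0.0035015
  Orthoceros: 0.378 × 0.92 × (1 − 0.59) × 0.40 = 0.057033
  Pachysaurus: 0.225 × 0.15 × (1 − 0.76) × 0.51 = 0.004131
Normalizing constant Z = 0.0035015 + 0.057033 + 0.004131 = 0.064665.
P(Cynocetus | evidence) = 0.0035015 / 0.064665 ≈ 0.054
P(Orthoceros | evidence) = 0.057033 / 0.064665 ≈ 0.882
P(Pachysaurus | evidence) = 0.004131 / 0.064665 ≈ 0.064

0.054, 0.882, 0.064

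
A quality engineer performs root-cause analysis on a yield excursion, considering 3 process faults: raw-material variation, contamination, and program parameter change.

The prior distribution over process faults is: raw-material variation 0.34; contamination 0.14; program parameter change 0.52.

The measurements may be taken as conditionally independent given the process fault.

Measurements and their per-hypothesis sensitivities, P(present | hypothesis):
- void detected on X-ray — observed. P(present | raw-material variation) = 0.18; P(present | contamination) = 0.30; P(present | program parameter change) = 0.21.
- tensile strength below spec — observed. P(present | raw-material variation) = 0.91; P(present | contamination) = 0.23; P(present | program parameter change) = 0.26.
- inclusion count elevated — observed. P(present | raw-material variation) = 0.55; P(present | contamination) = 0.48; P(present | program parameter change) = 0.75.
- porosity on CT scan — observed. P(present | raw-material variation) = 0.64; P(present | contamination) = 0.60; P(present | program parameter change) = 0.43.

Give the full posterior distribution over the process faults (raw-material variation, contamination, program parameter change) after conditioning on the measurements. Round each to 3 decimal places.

By Bayes' rule with conditional independence, the unnormalized weight for each hypothesis is prior × ∏ likelihoods:
  raw-material variation: 0.34 × 0.18 × 0.91 × 0.55 × 0.64 = 0.019604
  contamination: 0.14 × 0.30 × 0.23 × 0.48 × 0.60 = 0.0027821
  program parameter change: 0.52 × 0.21 × 0.26 × 0.75 × 0.43 = 0.0091564
Normalizing constant Z = 0.019604 + 0.0027821 + 0.0091564 = 0.031542.
P(raw-material variation | evidence) = 0.019604 / 0.031542 ≈ 0.622
P(contamination | evidence) = 0.0027821 / 0.031542 ≈ 0.088
P(program parameter change | evidence) = 0.0091564 / 0.031542 ≈ 0.290

0.622, 0.088, 0.290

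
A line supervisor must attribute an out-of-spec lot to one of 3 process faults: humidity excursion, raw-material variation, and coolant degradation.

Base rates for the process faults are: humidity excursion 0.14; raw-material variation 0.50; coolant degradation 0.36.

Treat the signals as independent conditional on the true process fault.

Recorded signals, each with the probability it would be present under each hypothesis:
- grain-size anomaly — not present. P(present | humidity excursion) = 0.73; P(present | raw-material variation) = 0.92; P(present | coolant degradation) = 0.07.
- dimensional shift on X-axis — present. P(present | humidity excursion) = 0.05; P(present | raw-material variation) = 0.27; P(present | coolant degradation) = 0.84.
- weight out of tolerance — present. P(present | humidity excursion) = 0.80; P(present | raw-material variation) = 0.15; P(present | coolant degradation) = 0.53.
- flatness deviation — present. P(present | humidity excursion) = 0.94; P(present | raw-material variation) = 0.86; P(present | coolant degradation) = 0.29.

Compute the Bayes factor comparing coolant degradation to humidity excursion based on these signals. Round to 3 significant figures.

Take the product of per-signal likelihoods under each hypothesis (using 1 − P(present | H) for each absent signal), then divide.
  coolant degradation: (1 − 0.07) × 0.84 × 0.53 × 0.29 = 0.12007
  humidity excursion: (1 − 0.73) × 0.05 × 0.80 × 0.94 = 0.010152
Bayes factor = 0.12007 / 0.010152 ≈ 11.8

11.8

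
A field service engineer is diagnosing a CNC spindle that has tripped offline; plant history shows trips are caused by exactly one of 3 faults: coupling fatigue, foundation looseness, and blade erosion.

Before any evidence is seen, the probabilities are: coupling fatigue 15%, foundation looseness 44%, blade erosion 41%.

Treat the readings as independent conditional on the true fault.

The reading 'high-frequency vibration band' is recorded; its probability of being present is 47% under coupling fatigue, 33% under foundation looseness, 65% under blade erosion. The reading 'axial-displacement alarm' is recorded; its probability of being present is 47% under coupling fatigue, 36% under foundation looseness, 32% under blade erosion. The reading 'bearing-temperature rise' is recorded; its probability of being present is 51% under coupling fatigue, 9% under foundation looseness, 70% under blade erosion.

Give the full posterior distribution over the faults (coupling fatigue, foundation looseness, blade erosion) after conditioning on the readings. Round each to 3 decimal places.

0.208, 0.058, 0.734

Multiply each prior by the joint likelihood of the reading pattern:
  coupling fatigue: 0.15 × 0.47 × 0.47 × 0.51 = 0.016899
  foundation looseness: 0.44 × 0.33 × 0.36 × 0.09 = 0.0047045
  blade erosion: 0.41 × 0.65 × 0.32 × 0.70 = 0.059696
The unnormalized weights sum to 0.081299.
P(coupling fatigue | evidence) = 0.016899 / 0.081299 ≈ 0.208
P(foundation looseness | evidence) = 0.0047045 / 0.081299 ≈ 0.058
P(blade erosion | evidence) = 0.059696 / 0.081299 ≈ 0.734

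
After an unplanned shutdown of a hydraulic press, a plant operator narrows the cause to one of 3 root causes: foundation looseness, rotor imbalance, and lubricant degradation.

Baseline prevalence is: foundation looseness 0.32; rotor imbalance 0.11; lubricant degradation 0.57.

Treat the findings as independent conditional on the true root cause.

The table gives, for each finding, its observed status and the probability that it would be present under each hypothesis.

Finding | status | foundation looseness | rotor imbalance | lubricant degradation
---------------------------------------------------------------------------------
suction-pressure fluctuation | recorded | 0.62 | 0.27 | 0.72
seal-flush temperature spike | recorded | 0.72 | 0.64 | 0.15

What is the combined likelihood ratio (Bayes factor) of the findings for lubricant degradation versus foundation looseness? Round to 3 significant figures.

Take the product of per-finding likelihoods under each hypothesis, then divide.
  lubricant degradation: 0.72 × 0.15 = 0.108
  foundation looseness: 0.62 × 0.72 = 0.4464
Bayes factor = 0.108 / 0.4464 ≈ 0.242

0.242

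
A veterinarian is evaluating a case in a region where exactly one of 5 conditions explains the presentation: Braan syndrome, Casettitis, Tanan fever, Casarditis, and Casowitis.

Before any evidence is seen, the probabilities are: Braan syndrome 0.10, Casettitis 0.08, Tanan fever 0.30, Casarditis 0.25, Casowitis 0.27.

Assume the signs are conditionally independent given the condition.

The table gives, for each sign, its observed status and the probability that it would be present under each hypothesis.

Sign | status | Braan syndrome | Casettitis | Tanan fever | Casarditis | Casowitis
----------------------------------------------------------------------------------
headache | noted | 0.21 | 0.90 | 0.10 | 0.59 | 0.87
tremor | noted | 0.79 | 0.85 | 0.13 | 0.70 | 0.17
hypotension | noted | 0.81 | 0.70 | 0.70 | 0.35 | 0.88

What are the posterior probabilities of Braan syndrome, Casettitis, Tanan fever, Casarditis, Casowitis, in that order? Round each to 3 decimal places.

For each hypothesis, the unnormalized posterior weight is prior × product of the sign likelihoods:
  Braan syndrome: 0.10 × 0.21 × 0.79 × 0.81 = 0.013438
  Casettitis: 0.08 × 0.90 × 0.85 × 0.70 = 0.04284
  Tanan fever: 0.30 × 0.10 × 0.13 × 0.70 = 0.00273
  Casarditis: 0.25 × 0.59 × 0.70 × 0.35 = 0.036137
  Casowitis: 0.27 × 0.87 × 0.17 × 0.88 = 0.035141
Marginal likelihood of the evidence = 0.13029.
P(Braan syndrome | evidence) = 0.013438 / 0.13029 ≈ 0.103
P(Casettitis | evidence) = 0.04284 / 0.13029 ≈ 0.329
P(Tanan fever | evidence) = 0.00273 / 0.13029 ≈ 0.021
P(Casarditis | evidence) = 0.036137 / 0.13029 ≈ 0.277
P(Casowitis | evidence) = 0.035141 / 0.13029 ≈ 0.270

0.103, 0.329, 0.021, 0.277, 0.270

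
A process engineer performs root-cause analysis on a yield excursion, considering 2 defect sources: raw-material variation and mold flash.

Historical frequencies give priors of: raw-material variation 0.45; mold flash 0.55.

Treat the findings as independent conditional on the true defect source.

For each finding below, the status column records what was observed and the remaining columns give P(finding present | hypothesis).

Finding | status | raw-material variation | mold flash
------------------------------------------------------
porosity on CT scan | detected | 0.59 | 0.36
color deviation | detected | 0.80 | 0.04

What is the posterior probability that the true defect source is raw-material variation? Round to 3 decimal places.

0.964

For each hypothesis, the unnormalized posterior weight is prior × product of the finding likelihoods:
  raw-material variation: 0.45 × 0.59 × 0.80 = 0.2124
  mold flash: 0.55 × 0.36 × 0.04 = 0.00792
Marginal likelihood of the evidence = 0.22032.
P(raw-material variation | evidence) = 0.2124 / 0.22032 ≈ 0.964.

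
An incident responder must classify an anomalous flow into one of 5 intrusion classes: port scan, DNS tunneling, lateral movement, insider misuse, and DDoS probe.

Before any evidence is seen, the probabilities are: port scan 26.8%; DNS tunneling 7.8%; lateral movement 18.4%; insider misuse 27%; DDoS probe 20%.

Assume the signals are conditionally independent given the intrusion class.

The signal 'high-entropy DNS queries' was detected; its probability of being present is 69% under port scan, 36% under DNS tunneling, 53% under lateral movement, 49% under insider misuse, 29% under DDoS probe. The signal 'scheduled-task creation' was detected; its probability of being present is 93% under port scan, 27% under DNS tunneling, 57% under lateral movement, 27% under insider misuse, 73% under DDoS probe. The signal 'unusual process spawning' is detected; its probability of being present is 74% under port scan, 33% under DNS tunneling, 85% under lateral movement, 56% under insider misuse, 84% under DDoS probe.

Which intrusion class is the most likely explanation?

Multiply each prior by the joint likelihood of the signal pattern:
  port scan: 0.268 × 0.69 × 0.93 × 0.74 = 0.12726
  DNS tunneling: 0.078 × 0.36 × 0.27 × 0.33 = 0.0025019
  lateral movement: 0.184 × 0.53 × 0.57 × 0.85 = 0.047248
  insider misuse: 0.270 × 0.49 × 0.27 × 0.56 = 0.020004
  DDoS probe: 0.200 × 0.29 × 0.73 × 0.84 = 0.035566
The unnormalized weights sum to 0.23258.
P(port scan | evidence) ≈ 0.12726 / 0.23258 ≈ 0.547
P(DNS tunneling | evidence) ≈ 0.0025019 / 0.23258 ≈ 0.011
P(lateral movement | evidence) ≈ 0.047248 / 0.23258 ≈ 0.203
P(insider misuse | evidence) ≈ 0.020004 / 0.23258 ≈ 0.086
P(DDoS probe | evidence) ≈ 0.035566 / 0.23258 ≈ 0.153
The largest is 0.547, so port scan is most probable.

port scan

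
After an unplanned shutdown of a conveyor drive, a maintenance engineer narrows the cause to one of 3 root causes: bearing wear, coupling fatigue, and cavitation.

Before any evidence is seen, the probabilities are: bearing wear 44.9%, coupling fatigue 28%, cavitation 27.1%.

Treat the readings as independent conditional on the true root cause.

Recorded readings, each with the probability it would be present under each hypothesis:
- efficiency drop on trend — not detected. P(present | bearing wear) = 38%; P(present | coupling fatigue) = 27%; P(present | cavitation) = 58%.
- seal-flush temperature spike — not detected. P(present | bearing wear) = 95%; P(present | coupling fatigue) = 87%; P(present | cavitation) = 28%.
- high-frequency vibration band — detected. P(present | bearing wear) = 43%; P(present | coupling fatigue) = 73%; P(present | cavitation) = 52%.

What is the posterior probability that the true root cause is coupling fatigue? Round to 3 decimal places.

Multiply each prior by the joint likelihood of the reading pattern (using 1 − P(present | H) for each absent reading):
  bearing wear: 0.449 × (1 − 0.38) × (1 − 0.95) × 0.43 = 0.0059852
  coupling fatigue: 0.280 × (1 − 0.27) × (1 − 0.87) × 0.73 = 0.019398
  cavitation: 0.271 × (1 − 0.58) × (1 − 0.28) × 0.52 = 0.042614
Normalizing constant Z = 0.0059852 + 0.019398 + 0.042614 = 0.067997.
P(coupling fatigue | evidence) = 0.019398 / 0.067997 ≈ 0.285.

0.285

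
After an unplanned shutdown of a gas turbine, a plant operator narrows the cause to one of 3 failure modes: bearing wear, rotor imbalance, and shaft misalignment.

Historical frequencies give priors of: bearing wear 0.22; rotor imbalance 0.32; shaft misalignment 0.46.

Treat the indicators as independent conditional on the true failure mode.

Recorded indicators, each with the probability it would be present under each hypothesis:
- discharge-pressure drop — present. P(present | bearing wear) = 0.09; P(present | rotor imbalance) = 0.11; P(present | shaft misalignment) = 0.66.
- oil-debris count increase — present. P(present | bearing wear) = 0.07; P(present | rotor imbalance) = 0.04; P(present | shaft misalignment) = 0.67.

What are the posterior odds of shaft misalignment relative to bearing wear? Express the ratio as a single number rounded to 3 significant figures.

147

Unnormalized posterior weight (prior times the indicator likelihoods) for each of the two hypotheses:
  shaft misalignment: 0.46 × 0.66 × 0.67 = 0.20341
  bearing wear: 0.22 × 0.09 × 0.07 = 0.001386
Odds(shaft misalignment : bearing wear) = 0.20341 / 0.001386 ≈ 147.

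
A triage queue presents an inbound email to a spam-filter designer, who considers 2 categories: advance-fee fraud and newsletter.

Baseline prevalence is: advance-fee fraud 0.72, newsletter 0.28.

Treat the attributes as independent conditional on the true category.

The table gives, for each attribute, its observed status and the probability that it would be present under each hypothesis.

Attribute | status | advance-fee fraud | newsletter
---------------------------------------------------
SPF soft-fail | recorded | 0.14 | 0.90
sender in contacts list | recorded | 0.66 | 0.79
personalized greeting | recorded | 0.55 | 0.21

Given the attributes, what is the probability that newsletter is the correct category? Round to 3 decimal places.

For each hypothesis, the unnormalized posterior weight is prior × product of the attribute likelihoods:
  advance-fee fraud: 0.72 × 0.14 × 0.66 × 0.55 = 0.03659
  newsletter: 0.28 × 0.90 × 0.79 × 0.21 = 0.041807
Marginal likelihood of the evidence = 0.078397.
P(newsletter | evidence) = 0.041807 / 0.078397 ≈ 0.533.

0.533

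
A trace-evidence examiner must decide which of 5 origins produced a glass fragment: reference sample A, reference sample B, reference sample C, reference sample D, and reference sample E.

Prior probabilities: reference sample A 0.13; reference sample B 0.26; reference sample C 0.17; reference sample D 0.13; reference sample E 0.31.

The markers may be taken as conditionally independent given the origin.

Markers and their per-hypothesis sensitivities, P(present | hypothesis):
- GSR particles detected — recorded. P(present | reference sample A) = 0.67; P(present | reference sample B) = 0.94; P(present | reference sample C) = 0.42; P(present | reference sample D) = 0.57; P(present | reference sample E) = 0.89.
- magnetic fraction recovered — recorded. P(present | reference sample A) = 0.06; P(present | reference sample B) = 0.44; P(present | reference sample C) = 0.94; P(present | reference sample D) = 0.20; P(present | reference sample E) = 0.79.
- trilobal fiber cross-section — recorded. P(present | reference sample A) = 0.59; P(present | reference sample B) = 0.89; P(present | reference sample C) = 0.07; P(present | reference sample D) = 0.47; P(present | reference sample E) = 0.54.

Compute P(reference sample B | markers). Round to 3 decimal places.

0.419

Multiply each prior by the joint likelihood of the marker pattern:
  reference sample A: 0.13 × 0.67 × 0.06 × 0.59 = 0.0030833
  reference sample B: 0.26 × 0.94 × 0.44 × 0.89 = 0.095707
  reference sample C: 0.17 × 0.42 × 0.94 × 0.07 = 0.0046981
  reference sample D: 0.13 × 0.57 × 0.20 × 0.47 = 0.0069654
  reference sample E: 0.31 × 0.89 × 0.79 × 0.54 = 0.1177
Marginal likelihood of the evidence = 0.22815.
P(reference sample B | evidence) = 0.095707 / 0.22815 ≈ 0.419.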